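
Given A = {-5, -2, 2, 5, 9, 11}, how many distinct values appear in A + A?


A + A = {a + a' : a, a' ∈ A}; |A| = 6.
General bounds: 2|A| - 1 ≤ |A + A| ≤ |A|(|A|+1)/2, i.e. 11 ≤ |A + A| ≤ 21.
Lower bound 2|A|-1 is attained iff A is an arithmetic progression.
Enumerate sums a + a' for a ≤ a' (symmetric, so this suffices):
a = -5: -5+-5=-10, -5+-2=-7, -5+2=-3, -5+5=0, -5+9=4, -5+11=6
a = -2: -2+-2=-4, -2+2=0, -2+5=3, -2+9=7, -2+11=9
a = 2: 2+2=4, 2+5=7, 2+9=11, 2+11=13
a = 5: 5+5=10, 5+9=14, 5+11=16
a = 9: 9+9=18, 9+11=20
a = 11: 11+11=22
Distinct sums: {-10, -7, -4, -3, 0, 3, 4, 6, 7, 9, 10, 11, 13, 14, 16, 18, 20, 22}
|A + A| = 18

|A + A| = 18


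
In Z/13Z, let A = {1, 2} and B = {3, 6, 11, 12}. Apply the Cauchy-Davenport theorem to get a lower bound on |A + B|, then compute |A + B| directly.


Cauchy-Davenport: |A + B| ≥ min(p, |A| + |B| - 1) for A, B nonempty in Z/pZ.
|A| = 2, |B| = 4, p = 13.
CD lower bound = min(13, 2 + 4 - 1) = min(13, 5) = 5.
Compute A + B mod 13 directly:
a = 1: 1+3=4, 1+6=7, 1+11=12, 1+12=0
a = 2: 2+3=5, 2+6=8, 2+11=0, 2+12=1
A + B = {0, 1, 4, 5, 7, 8, 12}, so |A + B| = 7.
Verify: 7 ≥ 5? Yes ✓.

CD lower bound = 5, actual |A + B| = 7.


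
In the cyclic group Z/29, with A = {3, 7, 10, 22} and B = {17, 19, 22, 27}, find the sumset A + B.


Work in Z/29Z: reduce every sum a + b modulo 29.
Enumerate all 16 pairs:
a = 3: 3+17=20, 3+19=22, 3+22=25, 3+27=1
a = 7: 7+17=24, 7+19=26, 7+22=0, 7+27=5
a = 10: 10+17=27, 10+19=0, 10+22=3, 10+27=8
a = 22: 22+17=10, 22+19=12, 22+22=15, 22+27=20
Distinct residues collected: {0, 1, 3, 5, 8, 10, 12, 15, 20, 22, 24, 25, 26, 27}
|A + B| = 14 (out of 29 total residues).

A + B = {0, 1, 3, 5, 8, 10, 12, 15, 20, 22, 24, 25, 26, 27}


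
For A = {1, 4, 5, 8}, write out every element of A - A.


A - A = {a - a' : a, a' ∈ A}.
Compute a - a' for each ordered pair (a, a'):
a = 1: 1-1=0, 1-4=-3, 1-5=-4, 1-8=-7
a = 4: 4-1=3, 4-4=0, 4-5=-1, 4-8=-4
a = 5: 5-1=4, 5-4=1, 5-5=0, 5-8=-3
a = 8: 8-1=7, 8-4=4, 8-5=3, 8-8=0
Collecting distinct values (and noting 0 appears from a-a):
A - A = {-7, -4, -3, -1, 0, 1, 3, 4, 7}
|A - A| = 9

A - A = {-7, -4, -3, -1, 0, 1, 3, 4, 7}


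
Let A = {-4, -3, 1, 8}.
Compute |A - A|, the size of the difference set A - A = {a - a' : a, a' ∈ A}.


A - A = {a - a' : a, a' ∈ A}; |A| = 4.
Bounds: 2|A|-1 ≤ |A - A| ≤ |A|² - |A| + 1, i.e. 7 ≤ |A - A| ≤ 13.
Note: 0 ∈ A - A always (from a - a). The set is symmetric: if d ∈ A - A then -d ∈ A - A.
Enumerate nonzero differences d = a - a' with a > a' (then include -d):
Positive differences: {1, 4, 5, 7, 11, 12}
Full difference set: {0} ∪ (positive diffs) ∪ (negative diffs).
|A - A| = 1 + 2·6 = 13 (matches direct enumeration: 13).

|A - A| = 13


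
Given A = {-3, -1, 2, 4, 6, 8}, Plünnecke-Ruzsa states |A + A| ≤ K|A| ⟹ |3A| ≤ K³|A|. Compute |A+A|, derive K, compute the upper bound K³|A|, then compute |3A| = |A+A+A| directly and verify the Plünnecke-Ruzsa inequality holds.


|A| = 6.
Step 1: Compute A + A by enumerating all 36 pairs.
A + A = {-6, -4, -2, -1, 1, 3, 4, 5, 6, 7, 8, 10, 12, 14, 16}, so |A + A| = 15.
Step 2: Doubling constant K = |A + A|/|A| = 15/6 = 15/6 ≈ 2.5000.
Step 3: Plünnecke-Ruzsa gives |3A| ≤ K³·|A| = (2.5000)³ · 6 ≈ 93.7500.
Step 4: Compute 3A = A + A + A directly by enumerating all triples (a,b,c) ∈ A³; |3A| = 27.
Step 5: Check 27 ≤ 93.7500? Yes ✓.

K = 15/6, Plünnecke-Ruzsa bound K³|A| ≈ 93.7500, |3A| = 27, inequality holds.


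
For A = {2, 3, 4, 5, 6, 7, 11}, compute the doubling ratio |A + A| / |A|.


|A| = 7.
Compute A + A by enumerating all 49 pairs.
A + A = {4, 5, 6, 7, 8, 9, 10, 11, 12, 13, 14, 15, 16, 17, 18, 22}, so |A + A| = 16.
K = |A + A| / |A| = 16/7 (already in lowest terms) ≈ 2.2857.
Reference: AP of size 7 gives K = 13/7 ≈ 1.8571; a fully generic set of size 7 gives K ≈ 4.0000.

|A| = 7, |A + A| = 16, K = 16/7.


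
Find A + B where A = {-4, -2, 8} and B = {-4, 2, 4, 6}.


A + B = {a + b : a ∈ A, b ∈ B}.
Enumerate all |A|·|B| = 3·4 = 12 pairs (a, b) and collect distinct sums.
a = -4: -4+-4=-8, -4+2=-2, -4+4=0, -4+6=2
a = -2: -2+-4=-6, -2+2=0, -2+4=2, -2+6=4
a = 8: 8+-4=4, 8+2=10, 8+4=12, 8+6=14
Collecting distinct sums: A + B = {-8, -6, -2, 0, 2, 4, 10, 12, 14}
|A + B| = 9

A + B = {-8, -6, -2, 0, 2, 4, 10, 12, 14}


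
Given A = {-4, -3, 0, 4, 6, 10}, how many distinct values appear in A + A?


A + A = {a + a' : a, a' ∈ A}; |A| = 6.
General bounds: 2|A| - 1 ≤ |A + A| ≤ |A|(|A|+1)/2, i.e. 11 ≤ |A + A| ≤ 21.
Lower bound 2|A|-1 is attained iff A is an arithmetic progression.
Enumerate sums a + a' for a ≤ a' (symmetric, so this suffices):
a = -4: -4+-4=-8, -4+-3=-7, -4+0=-4, -4+4=0, -4+6=2, -4+10=6
a = -3: -3+-3=-6, -3+0=-3, -3+4=1, -3+6=3, -3+10=7
a = 0: 0+0=0, 0+4=4, 0+6=6, 0+10=10
a = 4: 4+4=8, 4+6=10, 4+10=14
a = 6: 6+6=12, 6+10=16
a = 10: 10+10=20
Distinct sums: {-8, -7, -6, -4, -3, 0, 1, 2, 3, 4, 6, 7, 8, 10, 12, 14, 16, 20}
|A + A| = 18

|A + A| = 18


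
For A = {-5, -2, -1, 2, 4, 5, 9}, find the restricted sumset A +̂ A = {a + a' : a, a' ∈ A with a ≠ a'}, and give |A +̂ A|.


Restricted sumset: A +̂ A = {a + a' : a ∈ A, a' ∈ A, a ≠ a'}.
Equivalently, take A + A and drop any sum 2a that is achievable ONLY as a + a for a ∈ A (i.e. sums representable only with equal summands).
Enumerate pairs (a, a') with a < a' (symmetric, so each unordered pair gives one sum; this covers all a ≠ a'):
  -5 + -2 = -7
  -5 + -1 = -6
  -5 + 2 = -3
  -5 + 4 = -1
  -5 + 5 = 0
  -5 + 9 = 4
  -2 + -1 = -3
  -2 + 2 = 0
  -2 + 4 = 2
  -2 + 5 = 3
  -2 + 9 = 7
  -1 + 2 = 1
  -1 + 4 = 3
  -1 + 5 = 4
  -1 + 9 = 8
  2 + 4 = 6
  2 + 5 = 7
  2 + 9 = 11
  4 + 5 = 9
  4 + 9 = 13
  5 + 9 = 14
Collected distinct sums: {-7, -6, -3, -1, 0, 1, 2, 3, 4, 6, 7, 8, 9, 11, 13, 14}
|A +̂ A| = 16
(Reference bound: |A +̂ A| ≥ 2|A| - 3 for |A| ≥ 2, with |A| = 7 giving ≥ 11.)

|A +̂ A| = 16


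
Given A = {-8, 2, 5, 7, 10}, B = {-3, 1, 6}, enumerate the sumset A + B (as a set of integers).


A + B = {a + b : a ∈ A, b ∈ B}.
Enumerate all |A|·|B| = 5·3 = 15 pairs (a, b) and collect distinct sums.
a = -8: -8+-3=-11, -8+1=-7, -8+6=-2
a = 2: 2+-3=-1, 2+1=3, 2+6=8
a = 5: 5+-3=2, 5+1=6, 5+6=11
a = 7: 7+-3=4, 7+1=8, 7+6=13
a = 10: 10+-3=7, 10+1=11, 10+6=16
Collecting distinct sums: A + B = {-11, -7, -2, -1, 2, 3, 4, 6, 7, 8, 11, 13, 16}
|A + B| = 13

A + B = {-11, -7, -2, -1, 2, 3, 4, 6, 7, 8, 11, 13, 16}


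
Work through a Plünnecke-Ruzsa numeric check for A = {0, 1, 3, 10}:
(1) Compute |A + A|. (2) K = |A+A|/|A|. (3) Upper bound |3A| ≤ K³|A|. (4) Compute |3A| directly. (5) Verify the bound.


|A| = 4.
Step 1: Compute A + A by enumerating all 16 pairs.
A + A = {0, 1, 2, 3, 4, 6, 10, 11, 13, 20}, so |A + A| = 10.
Step 2: Doubling constant K = |A + A|/|A| = 10/4 = 10/4 ≈ 2.5000.
Step 3: Plünnecke-Ruzsa gives |3A| ≤ K³·|A| = (2.5000)³ · 4 ≈ 62.5000.
Step 4: Compute 3A = A + A + A directly by enumerating all triples (a,b,c) ∈ A³; |3A| = 19.
Step 5: Check 19 ≤ 62.5000? Yes ✓.

K = 10/4, Plünnecke-Ruzsa bound K³|A| ≈ 62.5000, |3A| = 19, inequality holds.


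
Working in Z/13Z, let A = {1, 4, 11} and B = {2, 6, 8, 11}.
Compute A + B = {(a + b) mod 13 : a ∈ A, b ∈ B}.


Work in Z/13Z: reduce every sum a + b modulo 13.
Enumerate all 12 pairs:
a = 1: 1+2=3, 1+6=7, 1+8=9, 1+11=12
a = 4: 4+2=6, 4+6=10, 4+8=12, 4+11=2
a = 11: 11+2=0, 11+6=4, 11+8=6, 11+11=9
Distinct residues collected: {0, 2, 3, 4, 6, 7, 9, 10, 12}
|A + B| = 9 (out of 13 total residues).

A + B = {0, 2, 3, 4, 6, 7, 9, 10, 12}


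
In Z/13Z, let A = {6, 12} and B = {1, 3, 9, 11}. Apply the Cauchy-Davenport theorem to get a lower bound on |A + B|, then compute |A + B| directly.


Cauchy-Davenport: |A + B| ≥ min(p, |A| + |B| - 1) for A, B nonempty in Z/pZ.
|A| = 2, |B| = 4, p = 13.
CD lower bound = min(13, 2 + 4 - 1) = min(13, 5) = 5.
Compute A + B mod 13 directly:
a = 6: 6+1=7, 6+3=9, 6+9=2, 6+11=4
a = 12: 12+1=0, 12+3=2, 12+9=8, 12+11=10
A + B = {0, 2, 4, 7, 8, 9, 10}, so |A + B| = 7.
Verify: 7 ≥ 5? Yes ✓.

CD lower bound = 5, actual |A + B| = 7.


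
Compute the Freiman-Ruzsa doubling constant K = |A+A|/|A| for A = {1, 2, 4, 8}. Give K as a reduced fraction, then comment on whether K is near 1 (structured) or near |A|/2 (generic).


|A| = 4.
Compute A + A by enumerating all 16 pairs.
A + A = {2, 3, 4, 5, 6, 8, 9, 10, 12, 16}, so |A + A| = 10.
K = |A + A| / |A| = 10/4 = 5/2 ≈ 2.5000.
Reference: AP of size 4 gives K = 7/4 ≈ 1.7500; a fully generic set of size 4 gives K ≈ 2.5000.

|A| = 4, |A + A| = 10, K = 10/4 = 5/2.


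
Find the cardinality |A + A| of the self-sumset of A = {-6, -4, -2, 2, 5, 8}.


A + A = {a + a' : a, a' ∈ A}; |A| = 6.
General bounds: 2|A| - 1 ≤ |A + A| ≤ |A|(|A|+1)/2, i.e. 11 ≤ |A + A| ≤ 21.
Lower bound 2|A|-1 is attained iff A is an arithmetic progression.
Enumerate sums a + a' for a ≤ a' (symmetric, so this suffices):
a = -6: -6+-6=-12, -6+-4=-10, -6+-2=-8, -6+2=-4, -6+5=-1, -6+8=2
a = -4: -4+-4=-8, -4+-2=-6, -4+2=-2, -4+5=1, -4+8=4
a = -2: -2+-2=-4, -2+2=0, -2+5=3, -2+8=6
a = 2: 2+2=4, 2+5=7, 2+8=10
a = 5: 5+5=10, 5+8=13
a = 8: 8+8=16
Distinct sums: {-12, -10, -8, -6, -4, -2, -1, 0, 1, 2, 3, 4, 6, 7, 10, 13, 16}
|A + A| = 17

|A + A| = 17


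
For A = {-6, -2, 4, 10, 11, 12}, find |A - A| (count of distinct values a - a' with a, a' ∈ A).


A - A = {a - a' : a, a' ∈ A}; |A| = 6.
Bounds: 2|A|-1 ≤ |A - A| ≤ |A|² - |A| + 1, i.e. 11 ≤ |A - A| ≤ 31.
Note: 0 ∈ A - A always (from a - a). The set is symmetric: if d ∈ A - A then -d ∈ A - A.
Enumerate nonzero differences d = a - a' with a > a' (then include -d):
Positive differences: {1, 2, 4, 6, 7, 8, 10, 12, 13, 14, 16, 17, 18}
Full difference set: {0} ∪ (positive diffs) ∪ (negative diffs).
|A - A| = 1 + 2·13 = 27 (matches direct enumeration: 27).

|A - A| = 27


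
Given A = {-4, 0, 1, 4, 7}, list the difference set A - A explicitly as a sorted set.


A - A = {a - a' : a, a' ∈ A}.
Compute a - a' for each ordered pair (a, a'):
a = -4: -4--4=0, -4-0=-4, -4-1=-5, -4-4=-8, -4-7=-11
a = 0: 0--4=4, 0-0=0, 0-1=-1, 0-4=-4, 0-7=-7
a = 1: 1--4=5, 1-0=1, 1-1=0, 1-4=-3, 1-7=-6
a = 4: 4--4=8, 4-0=4, 4-1=3, 4-4=0, 4-7=-3
a = 7: 7--4=11, 7-0=7, 7-1=6, 7-4=3, 7-7=0
Collecting distinct values (and noting 0 appears from a-a):
A - A = {-11, -8, -7, -6, -5, -4, -3, -1, 0, 1, 3, 4, 5, 6, 7, 8, 11}
|A - A| = 17

A - A = {-11, -8, -7, -6, -5, -4, -3, -1, 0, 1, 3, 4, 5, 6, 7, 8, 11}


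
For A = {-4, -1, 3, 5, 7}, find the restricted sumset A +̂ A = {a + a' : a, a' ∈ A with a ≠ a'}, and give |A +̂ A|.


Restricted sumset: A +̂ A = {a + a' : a ∈ A, a' ∈ A, a ≠ a'}.
Equivalently, take A + A and drop any sum 2a that is achievable ONLY as a + a for a ∈ A (i.e. sums representable only with equal summands).
Enumerate pairs (a, a') with a < a' (symmetric, so each unordered pair gives one sum; this covers all a ≠ a'):
  -4 + -1 = -5
  -4 + 3 = -1
  -4 + 5 = 1
  -4 + 7 = 3
  -1 + 3 = 2
  -1 + 5 = 4
  -1 + 7 = 6
  3 + 5 = 8
  3 + 7 = 10
  5 + 7 = 12
Collected distinct sums: {-5, -1, 1, 2, 3, 4, 6, 8, 10, 12}
|A +̂ A| = 10
(Reference bound: |A +̂ A| ≥ 2|A| - 3 for |A| ≥ 2, with |A| = 5 giving ≥ 7.)

|A +̂ A| = 10


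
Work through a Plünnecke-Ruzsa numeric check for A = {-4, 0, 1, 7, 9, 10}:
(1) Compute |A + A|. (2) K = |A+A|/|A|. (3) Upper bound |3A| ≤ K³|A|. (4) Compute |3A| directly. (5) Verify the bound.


|A| = 6.
Step 1: Compute A + A by enumerating all 36 pairs.
A + A = {-8, -4, -3, 0, 1, 2, 3, 5, 6, 7, 8, 9, 10, 11, 14, 16, 17, 18, 19, 20}, so |A + A| = 20.
Step 2: Doubling constant K = |A + A|/|A| = 20/6 = 20/6 ≈ 3.3333.
Step 3: Plünnecke-Ruzsa gives |3A| ≤ K³·|A| = (3.3333)³ · 6 ≈ 222.2222.
Step 4: Compute 3A = A + A + A directly by enumerating all triples (a,b,c) ∈ A³; |3A| = 37.
Step 5: Check 37 ≤ 222.2222? Yes ✓.

K = 20/6, Plünnecke-Ruzsa bound K³|A| ≈ 222.2222, |3A| = 37, inequality holds.


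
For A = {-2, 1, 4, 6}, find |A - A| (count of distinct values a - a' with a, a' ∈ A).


A - A = {a - a' : a, a' ∈ A}; |A| = 4.
Bounds: 2|A|-1 ≤ |A - A| ≤ |A|² - |A| + 1, i.e. 7 ≤ |A - A| ≤ 13.
Note: 0 ∈ A - A always (from a - a). The set is symmetric: if d ∈ A - A then -d ∈ A - A.
Enumerate nonzero differences d = a - a' with a > a' (then include -d):
Positive differences: {2, 3, 5, 6, 8}
Full difference set: {0} ∪ (positive diffs) ∪ (negative diffs).
|A - A| = 1 + 2·5 = 11 (matches direct enumeration: 11).

|A - A| = 11


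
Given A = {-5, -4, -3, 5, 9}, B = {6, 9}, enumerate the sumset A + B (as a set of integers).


A + B = {a + b : a ∈ A, b ∈ B}.
Enumerate all |A|·|B| = 5·2 = 10 pairs (a, b) and collect distinct sums.
a = -5: -5+6=1, -5+9=4
a = -4: -4+6=2, -4+9=5
a = -3: -3+6=3, -3+9=6
a = 5: 5+6=11, 5+9=14
a = 9: 9+6=15, 9+9=18
Collecting distinct sums: A + B = {1, 2, 3, 4, 5, 6, 11, 14, 15, 18}
|A + B| = 10

A + B = {1, 2, 3, 4, 5, 6, 11, 14, 15, 18}


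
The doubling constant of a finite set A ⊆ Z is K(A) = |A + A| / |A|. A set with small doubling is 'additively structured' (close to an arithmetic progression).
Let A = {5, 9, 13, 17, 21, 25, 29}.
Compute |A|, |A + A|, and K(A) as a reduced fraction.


|A| = 7.
Compute A + A by enumerating all 49 pairs.
A + A = {10, 14, 18, 22, 26, 30, 34, 38, 42, 46, 50, 54, 58}, so |A + A| = 13.
K = |A + A| / |A| = 13/7 (already in lowest terms) ≈ 1.8571.
Reference: AP of size 7 gives K = 13/7 ≈ 1.8571; a fully generic set of size 7 gives K ≈ 4.0000.

|A| = 7, |A + A| = 13, K = 13/7.


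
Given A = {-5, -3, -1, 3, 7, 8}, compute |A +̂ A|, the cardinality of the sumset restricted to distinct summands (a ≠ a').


Restricted sumset: A +̂ A = {a + a' : a ∈ A, a' ∈ A, a ≠ a'}.
Equivalently, take A + A and drop any sum 2a that is achievable ONLY as a + a for a ∈ A (i.e. sums representable only with equal summands).
Enumerate pairs (a, a') with a < a' (symmetric, so each unordered pair gives one sum; this covers all a ≠ a'):
  -5 + -3 = -8
  -5 + -1 = -6
  -5 + 3 = -2
  -5 + 7 = 2
  -5 + 8 = 3
  -3 + -1 = -4
  -3 + 3 = 0
  -3 + 7 = 4
  -3 + 8 = 5
  -1 + 3 = 2
  -1 + 7 = 6
  -1 + 8 = 7
  3 + 7 = 10
  3 + 8 = 11
  7 + 8 = 15
Collected distinct sums: {-8, -6, -4, -2, 0, 2, 3, 4, 5, 6, 7, 10, 11, 15}
|A +̂ A| = 14
(Reference bound: |A +̂ A| ≥ 2|A| - 3 for |A| ≥ 2, with |A| = 6 giving ≥ 9.)

|A +̂ A| = 14


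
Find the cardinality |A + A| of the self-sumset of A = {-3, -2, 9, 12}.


A + A = {a + a' : a, a' ∈ A}; |A| = 4.
General bounds: 2|A| - 1 ≤ |A + A| ≤ |A|(|A|+1)/2, i.e. 7 ≤ |A + A| ≤ 10.
Lower bound 2|A|-1 is attained iff A is an arithmetic progression.
Enumerate sums a + a' for a ≤ a' (symmetric, so this suffices):
a = -3: -3+-3=-6, -3+-2=-5, -3+9=6, -3+12=9
a = -2: -2+-2=-4, -2+9=7, -2+12=10
a = 9: 9+9=18, 9+12=21
a = 12: 12+12=24
Distinct sums: {-6, -5, -4, 6, 7, 9, 10, 18, 21, 24}
|A + A| = 10

|A + A| = 10


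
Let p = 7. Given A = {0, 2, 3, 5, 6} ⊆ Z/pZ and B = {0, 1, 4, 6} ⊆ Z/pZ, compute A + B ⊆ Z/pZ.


Work in Z/7Z: reduce every sum a + b modulo 7.
Enumerate all 20 pairs:
a = 0: 0+0=0, 0+1=1, 0+4=4, 0+6=6
a = 2: 2+0=2, 2+1=3, 2+4=6, 2+6=1
a = 3: 3+0=3, 3+1=4, 3+4=0, 3+6=2
a = 5: 5+0=5, 5+1=6, 5+4=2, 5+6=4
a = 6: 6+0=6, 6+1=0, 6+4=3, 6+6=5
Distinct residues collected: {0, 1, 2, 3, 4, 5, 6}
|A + B| = 7 (out of 7 total residues).

A + B = {0, 1, 2, 3, 4, 5, 6}


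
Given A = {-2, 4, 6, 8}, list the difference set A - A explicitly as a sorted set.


A - A = {a - a' : a, a' ∈ A}.
Compute a - a' for each ordered pair (a, a'):
a = -2: -2--2=0, -2-4=-6, -2-6=-8, -2-8=-10
a = 4: 4--2=6, 4-4=0, 4-6=-2, 4-8=-4
a = 6: 6--2=8, 6-4=2, 6-6=0, 6-8=-2
a = 8: 8--2=10, 8-4=4, 8-6=2, 8-8=0
Collecting distinct values (and noting 0 appears from a-a):
A - A = {-10, -8, -6, -4, -2, 0, 2, 4, 6, 8, 10}
|A - A| = 11

A - A = {-10, -8, -6, -4, -2, 0, 2, 4, 6, 8, 10}


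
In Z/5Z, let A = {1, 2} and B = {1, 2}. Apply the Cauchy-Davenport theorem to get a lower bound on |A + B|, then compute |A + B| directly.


Cauchy-Davenport: |A + B| ≥ min(p, |A| + |B| - 1) for A, B nonempty in Z/pZ.
|A| = 2, |B| = 2, p = 5.
CD lower bound = min(5, 2 + 2 - 1) = min(5, 3) = 3.
Compute A + B mod 5 directly:
a = 1: 1+1=2, 1+2=3
a = 2: 2+1=3, 2+2=4
A + B = {2, 3, 4}, so |A + B| = 3.
Verify: 3 ≥ 3? Yes ✓.

CD lower bound = 3, actual |A + B| = 3.


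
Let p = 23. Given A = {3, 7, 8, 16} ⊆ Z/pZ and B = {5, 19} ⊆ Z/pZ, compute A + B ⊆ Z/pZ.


Work in Z/23Z: reduce every sum a + b modulo 23.
Enumerate all 8 pairs:
a = 3: 3+5=8, 3+19=22
a = 7: 7+5=12, 7+19=3
a = 8: 8+5=13, 8+19=4
a = 16: 16+5=21, 16+19=12
Distinct residues collected: {3, 4, 8, 12, 13, 21, 22}
|A + B| = 7 (out of 23 total residues).

A + B = {3, 4, 8, 12, 13, 21, 22}


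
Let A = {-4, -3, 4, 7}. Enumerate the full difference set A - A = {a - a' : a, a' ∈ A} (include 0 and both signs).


A - A = {a - a' : a, a' ∈ A}.
Compute a - a' for each ordered pair (a, a'):
a = -4: -4--4=0, -4--3=-1, -4-4=-8, -4-7=-11
a = -3: -3--4=1, -3--3=0, -3-4=-7, -3-7=-10
a = 4: 4--4=8, 4--3=7, 4-4=0, 4-7=-3
a = 7: 7--4=11, 7--3=10, 7-4=3, 7-7=0
Collecting distinct values (and noting 0 appears from a-a):
A - A = {-11, -10, -8, -7, -3, -1, 0, 1, 3, 7, 8, 10, 11}
|A - A| = 13

A - A = {-11, -10, -8, -7, -3, -1, 0, 1, 3, 7, 8, 10, 11}


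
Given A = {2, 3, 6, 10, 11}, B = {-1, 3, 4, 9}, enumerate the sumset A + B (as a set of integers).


A + B = {a + b : a ∈ A, b ∈ B}.
Enumerate all |A|·|B| = 5·4 = 20 pairs (a, b) and collect distinct sums.
a = 2: 2+-1=1, 2+3=5, 2+4=6, 2+9=11
a = 3: 3+-1=2, 3+3=6, 3+4=7, 3+9=12
a = 6: 6+-1=5, 6+3=9, 6+4=10, 6+9=15
a = 10: 10+-1=9, 10+3=13, 10+4=14, 10+9=19
a = 11: 11+-1=10, 11+3=14, 11+4=15, 11+9=20
Collecting distinct sums: A + B = {1, 2, 5, 6, 7, 9, 10, 11, 12, 13, 14, 15, 19, 20}
|A + B| = 14

A + B = {1, 2, 5, 6, 7, 9, 10, 11, 12, 13, 14, 15, 19, 20}


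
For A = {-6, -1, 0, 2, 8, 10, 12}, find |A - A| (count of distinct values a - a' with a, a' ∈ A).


A - A = {a - a' : a, a' ∈ A}; |A| = 7.
Bounds: 2|A|-1 ≤ |A - A| ≤ |A|² - |A| + 1, i.e. 13 ≤ |A - A| ≤ 43.
Note: 0 ∈ A - A always (from a - a). The set is symmetric: if d ∈ A - A then -d ∈ A - A.
Enumerate nonzero differences d = a - a' with a > a' (then include -d):
Positive differences: {1, 2, 3, 4, 5, 6, 8, 9, 10, 11, 12, 13, 14, 16, 18}
Full difference set: {0} ∪ (positive diffs) ∪ (negative diffs).
|A - A| = 1 + 2·15 = 31 (matches direct enumeration: 31).

|A - A| = 31


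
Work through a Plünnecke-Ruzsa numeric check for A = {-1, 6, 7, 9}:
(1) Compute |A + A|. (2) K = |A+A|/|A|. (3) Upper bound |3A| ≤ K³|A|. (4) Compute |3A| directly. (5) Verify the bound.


|A| = 4.
Step 1: Compute A + A by enumerating all 16 pairs.
A + A = {-2, 5, 6, 8, 12, 13, 14, 15, 16, 18}, so |A + A| = 10.
Step 2: Doubling constant K = |A + A|/|A| = 10/4 = 10/4 ≈ 2.5000.
Step 3: Plünnecke-Ruzsa gives |3A| ≤ K³·|A| = (2.5000)³ · 4 ≈ 62.5000.
Step 4: Compute 3A = A + A + A directly by enumerating all triples (a,b,c) ∈ A³; |3A| = 19.
Step 5: Check 19 ≤ 62.5000? Yes ✓.

K = 10/4, Plünnecke-Ruzsa bound K³|A| ≈ 62.5000, |3A| = 19, inequality holds.


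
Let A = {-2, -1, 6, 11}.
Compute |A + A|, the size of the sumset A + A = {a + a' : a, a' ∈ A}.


A + A = {a + a' : a, a' ∈ A}; |A| = 4.
General bounds: 2|A| - 1 ≤ |A + A| ≤ |A|(|A|+1)/2, i.e. 7 ≤ |A + A| ≤ 10.
Lower bound 2|A|-1 is attained iff A is an arithmetic progression.
Enumerate sums a + a' for a ≤ a' (symmetric, so this suffices):
a = -2: -2+-2=-4, -2+-1=-3, -2+6=4, -2+11=9
a = -1: -1+-1=-2, -1+6=5, -1+11=10
a = 6: 6+6=12, 6+11=17
a = 11: 11+11=22
Distinct sums: {-4, -3, -2, 4, 5, 9, 10, 12, 17, 22}
|A + A| = 10

|A + A| = 10


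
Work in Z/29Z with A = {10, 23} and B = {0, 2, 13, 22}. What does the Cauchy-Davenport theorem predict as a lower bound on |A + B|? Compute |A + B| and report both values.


Cauchy-Davenport: |A + B| ≥ min(p, |A| + |B| - 1) for A, B nonempty in Z/pZ.
|A| = 2, |B| = 4, p = 29.
CD lower bound = min(29, 2 + 4 - 1) = min(29, 5) = 5.
Compute A + B mod 29 directly:
a = 10: 10+0=10, 10+2=12, 10+13=23, 10+22=3
a = 23: 23+0=23, 23+2=25, 23+13=7, 23+22=16
A + B = {3, 7, 10, 12, 16, 23, 25}, so |A + B| = 7.
Verify: 7 ≥ 5? Yes ✓.

CD lower bound = 5, actual |A + B| = 7.


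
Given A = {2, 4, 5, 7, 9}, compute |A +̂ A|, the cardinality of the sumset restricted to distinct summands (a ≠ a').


Restricted sumset: A +̂ A = {a + a' : a ∈ A, a' ∈ A, a ≠ a'}.
Equivalently, take A + A and drop any sum 2a that is achievable ONLY as a + a for a ∈ A (i.e. sums representable only with equal summands).
Enumerate pairs (a, a') with a < a' (symmetric, so each unordered pair gives one sum; this covers all a ≠ a'):
  2 + 4 = 6
  2 + 5 = 7
  2 + 7 = 9
  2 + 9 = 11
  4 + 5 = 9
  4 + 7 = 11
  4 + 9 = 13
  5 + 7 = 12
  5 + 9 = 14
  7 + 9 = 16
Collected distinct sums: {6, 7, 9, 11, 12, 13, 14, 16}
|A +̂ A| = 8
(Reference bound: |A +̂ A| ≥ 2|A| - 3 for |A| ≥ 2, with |A| = 5 giving ≥ 7.)

|A +̂ A| = 8


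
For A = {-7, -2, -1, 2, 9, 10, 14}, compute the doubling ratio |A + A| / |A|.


|A| = 7.
Compute A + A by enumerating all 49 pairs.
A + A = {-14, -9, -8, -5, -4, -3, -2, 0, 1, 2, 3, 4, 7, 8, 9, 11, 12, 13, 16, 18, 19, 20, 23, 24, 28}, so |A + A| = 25.
K = |A + A| / |A| = 25/7 (already in lowest terms) ≈ 3.5714.
Reference: AP of size 7 gives K = 13/7 ≈ 1.8571; a fully generic set of size 7 gives K ≈ 4.0000.

|A| = 7, |A + A| = 25, K = 25/7.


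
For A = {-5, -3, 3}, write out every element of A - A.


A - A = {a - a' : a, a' ∈ A}.
Compute a - a' for each ordered pair (a, a'):
a = -5: -5--5=0, -5--3=-2, -5-3=-8
a = -3: -3--5=2, -3--3=0, -3-3=-6
a = 3: 3--5=8, 3--3=6, 3-3=0
Collecting distinct values (and noting 0 appears from a-a):
A - A = {-8, -6, -2, 0, 2, 6, 8}
|A - A| = 7

A - A = {-8, -6, -2, 0, 2, 6, 8}


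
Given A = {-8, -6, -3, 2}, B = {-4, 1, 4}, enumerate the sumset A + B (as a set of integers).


A + B = {a + b : a ∈ A, b ∈ B}.
Enumerate all |A|·|B| = 4·3 = 12 pairs (a, b) and collect distinct sums.
a = -8: -8+-4=-12, -8+1=-7, -8+4=-4
a = -6: -6+-4=-10, -6+1=-5, -6+4=-2
a = -3: -3+-4=-7, -3+1=-2, -3+4=1
a = 2: 2+-4=-2, 2+1=3, 2+4=6
Collecting distinct sums: A + B = {-12, -10, -7, -5, -4, -2, 1, 3, 6}
|A + B| = 9

A + B = {-12, -10, -7, -5, -4, -2, 1, 3, 6}


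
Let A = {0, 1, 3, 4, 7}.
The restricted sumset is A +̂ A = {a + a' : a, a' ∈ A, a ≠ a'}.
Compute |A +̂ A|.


Restricted sumset: A +̂ A = {a + a' : a ∈ A, a' ∈ A, a ≠ a'}.
Equivalently, take A + A and drop any sum 2a that is achievable ONLY as a + a for a ∈ A (i.e. sums representable only with equal summands).
Enumerate pairs (a, a') with a < a' (symmetric, so each unordered pair gives one sum; this covers all a ≠ a'):
  0 + 1 = 1
  0 + 3 = 3
  0 + 4 = 4
  0 + 7 = 7
  1 + 3 = 4
  1 + 4 = 5
  1 + 7 = 8
  3 + 4 = 7
  3 + 7 = 10
  4 + 7 = 11
Collected distinct sums: {1, 3, 4, 5, 7, 8, 10, 11}
|A +̂ A| = 8
(Reference bound: |A +̂ A| ≥ 2|A| - 3 for |A| ≥ 2, with |A| = 5 giving ≥ 7.)

|A +̂ A| = 8


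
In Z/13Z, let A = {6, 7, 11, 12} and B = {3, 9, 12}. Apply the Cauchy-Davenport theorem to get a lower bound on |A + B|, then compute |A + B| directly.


Cauchy-Davenport: |A + B| ≥ min(p, |A| + |B| - 1) for A, B nonempty in Z/pZ.
|A| = 4, |B| = 3, p = 13.
CD lower bound = min(13, 4 + 3 - 1) = min(13, 6) = 6.
Compute A + B mod 13 directly:
a = 6: 6+3=9, 6+9=2, 6+12=5
a = 7: 7+3=10, 7+9=3, 7+12=6
a = 11: 11+3=1, 11+9=7, 11+12=10
a = 12: 12+3=2, 12+9=8, 12+12=11
A + B = {1, 2, 3, 5, 6, 7, 8, 9, 10, 11}, so |A + B| = 10.
Verify: 10 ≥ 6? Yes ✓.

CD lower bound = 6, actual |A + B| = 10.


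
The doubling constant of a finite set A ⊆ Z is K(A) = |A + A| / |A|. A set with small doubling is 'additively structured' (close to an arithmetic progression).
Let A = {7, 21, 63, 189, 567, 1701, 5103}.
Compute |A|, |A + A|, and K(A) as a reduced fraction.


|A| = 7.
Compute A + A by enumerating all 49 pairs.
A + A = {14, 28, 42, 70, 84, 126, 196, 210, 252, 378, 574, 588, 630, 756, 1134, 1708, 1722, 1764, 1890, 2268, 3402, 5110, 5124, 5166, 5292, 5670, 6804, 10206}, so |A + A| = 28.
K = |A + A| / |A| = 28/7 = 4/1 ≈ 4.0000.
Reference: AP of size 7 gives K = 13/7 ≈ 1.8571; a fully generic set of size 7 gives K ≈ 4.0000.

|A| = 7, |A + A| = 28, K = 28/7 = 4/1.


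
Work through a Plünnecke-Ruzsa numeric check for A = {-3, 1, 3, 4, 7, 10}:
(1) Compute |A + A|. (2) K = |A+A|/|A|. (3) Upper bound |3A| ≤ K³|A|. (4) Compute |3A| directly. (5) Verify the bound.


|A| = 6.
Step 1: Compute A + A by enumerating all 36 pairs.
A + A = {-6, -2, 0, 1, 2, 4, 5, 6, 7, 8, 10, 11, 13, 14, 17, 20}, so |A + A| = 16.
Step 2: Doubling constant K = |A + A|/|A| = 16/6 = 16/6 ≈ 2.6667.
Step 3: Plünnecke-Ruzsa gives |3A| ≤ K³·|A| = (2.6667)³ · 6 ≈ 113.7778.
Step 4: Compute 3A = A + A + A directly by enumerating all triples (a,b,c) ∈ A³; |3A| = 29.
Step 5: Check 29 ≤ 113.7778? Yes ✓.

K = 16/6, Plünnecke-Ruzsa bound K³|A| ≈ 113.7778, |3A| = 29, inequality holds.


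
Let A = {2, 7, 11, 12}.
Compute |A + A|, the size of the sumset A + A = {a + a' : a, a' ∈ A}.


A + A = {a + a' : a, a' ∈ A}; |A| = 4.
General bounds: 2|A| - 1 ≤ |A + A| ≤ |A|(|A|+1)/2, i.e. 7 ≤ |A + A| ≤ 10.
Lower bound 2|A|-1 is attained iff A is an arithmetic progression.
Enumerate sums a + a' for a ≤ a' (symmetric, so this suffices):
a = 2: 2+2=4, 2+7=9, 2+11=13, 2+12=14
a = 7: 7+7=14, 7+11=18, 7+12=19
a = 11: 11+11=22, 11+12=23
a = 12: 12+12=24
Distinct sums: {4, 9, 13, 14, 18, 19, 22, 23, 24}
|A + A| = 9

|A + A| = 9


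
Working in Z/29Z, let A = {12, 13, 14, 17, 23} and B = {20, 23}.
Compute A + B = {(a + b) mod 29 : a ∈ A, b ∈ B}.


Work in Z/29Z: reduce every sum a + b modulo 29.
Enumerate all 10 pairs:
a = 12: 12+20=3, 12+23=6
a = 13: 13+20=4, 13+23=7
a = 14: 14+20=5, 14+23=8
a = 17: 17+20=8, 17+23=11
a = 23: 23+20=14, 23+23=17
Distinct residues collected: {3, 4, 5, 6, 7, 8, 11, 14, 17}
|A + B| = 9 (out of 29 total residues).

A + B = {3, 4, 5, 6, 7, 8, 11, 14, 17}


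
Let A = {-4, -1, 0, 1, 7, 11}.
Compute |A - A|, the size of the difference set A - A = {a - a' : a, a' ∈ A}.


A - A = {a - a' : a, a' ∈ A}; |A| = 6.
Bounds: 2|A|-1 ≤ |A - A| ≤ |A|² - |A| + 1, i.e. 11 ≤ |A - A| ≤ 31.
Note: 0 ∈ A - A always (from a - a). The set is symmetric: if d ∈ A - A then -d ∈ A - A.
Enumerate nonzero differences d = a - a' with a > a' (then include -d):
Positive differences: {1, 2, 3, 4, 5, 6, 7, 8, 10, 11, 12, 15}
Full difference set: {0} ∪ (positive diffs) ∪ (negative diffs).
|A - A| = 1 + 2·12 = 25 (matches direct enumeration: 25).

|A - A| = 25


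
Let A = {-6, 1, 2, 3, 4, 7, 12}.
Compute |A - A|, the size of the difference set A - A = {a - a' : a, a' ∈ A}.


A - A = {a - a' : a, a' ∈ A}; |A| = 7.
Bounds: 2|A|-1 ≤ |A - A| ≤ |A|² - |A| + 1, i.e. 13 ≤ |A - A| ≤ 43.
Note: 0 ∈ A - A always (from a - a). The set is symmetric: if d ∈ A - A then -d ∈ A - A.
Enumerate nonzero differences d = a - a' with a > a' (then include -d):
Positive differences: {1, 2, 3, 4, 5, 6, 7, 8, 9, 10, 11, 13, 18}
Full difference set: {0} ∪ (positive diffs) ∪ (negative diffs).
|A - A| = 1 + 2·13 = 27 (matches direct enumeration: 27).

|A - A| = 27


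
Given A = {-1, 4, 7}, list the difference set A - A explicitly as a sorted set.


A - A = {a - a' : a, a' ∈ A}.
Compute a - a' for each ordered pair (a, a'):
a = -1: -1--1=0, -1-4=-5, -1-7=-8
a = 4: 4--1=5, 4-4=0, 4-7=-3
a = 7: 7--1=8, 7-4=3, 7-7=0
Collecting distinct values (and noting 0 appears from a-a):
A - A = {-8, -5, -3, 0, 3, 5, 8}
|A - A| = 7

A - A = {-8, -5, -3, 0, 3, 5, 8}


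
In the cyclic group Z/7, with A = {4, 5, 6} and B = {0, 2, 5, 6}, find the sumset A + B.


Work in Z/7Z: reduce every sum a + b modulo 7.
Enumerate all 12 pairs:
a = 4: 4+0=4, 4+2=6, 4+5=2, 4+6=3
a = 5: 5+0=5, 5+2=0, 5+5=3, 5+6=4
a = 6: 6+0=6, 6+2=1, 6+5=4, 6+6=5
Distinct residues collected: {0, 1, 2, 3, 4, 5, 6}
|A + B| = 7 (out of 7 total residues).

A + B = {0, 1, 2, 3, 4, 5, 6}


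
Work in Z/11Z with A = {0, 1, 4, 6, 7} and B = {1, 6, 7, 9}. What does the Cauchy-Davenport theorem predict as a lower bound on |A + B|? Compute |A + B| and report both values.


Cauchy-Davenport: |A + B| ≥ min(p, |A| + |B| - 1) for A, B nonempty in Z/pZ.
|A| = 5, |B| = 4, p = 11.
CD lower bound = min(11, 5 + 4 - 1) = min(11, 8) = 8.
Compute A + B mod 11 directly:
a = 0: 0+1=1, 0+6=6, 0+7=7, 0+9=9
a = 1: 1+1=2, 1+6=7, 1+7=8, 1+9=10
a = 4: 4+1=5, 4+6=10, 4+7=0, 4+9=2
a = 6: 6+1=7, 6+6=1, 6+7=2, 6+9=4
a = 7: 7+1=8, 7+6=2, 7+7=3, 7+9=5
A + B = {0, 1, 2, 3, 4, 5, 6, 7, 8, 9, 10}, so |A + B| = 11.
Verify: 11 ≥ 8? Yes ✓.

CD lower bound = 8, actual |A + B| = 11.


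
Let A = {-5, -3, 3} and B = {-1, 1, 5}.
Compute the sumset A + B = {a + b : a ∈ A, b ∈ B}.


A + B = {a + b : a ∈ A, b ∈ B}.
Enumerate all |A|·|B| = 3·3 = 9 pairs (a, b) and collect distinct sums.
a = -5: -5+-1=-6, -5+1=-4, -5+5=0
a = -3: -3+-1=-4, -3+1=-2, -3+5=2
a = 3: 3+-1=2, 3+1=4, 3+5=8
Collecting distinct sums: A + B = {-6, -4, -2, 0, 2, 4, 8}
|A + B| = 7

A + B = {-6, -4, -2, 0, 2, 4, 8}


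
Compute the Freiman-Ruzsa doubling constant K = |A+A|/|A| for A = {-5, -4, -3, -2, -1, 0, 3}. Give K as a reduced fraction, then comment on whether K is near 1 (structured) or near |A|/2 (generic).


|A| = 7.
Compute A + A by enumerating all 49 pairs.
A + A = {-10, -9, -8, -7, -6, -5, -4, -3, -2, -1, 0, 1, 2, 3, 6}, so |A + A| = 15.
K = |A + A| / |A| = 15/7 (already in lowest terms) ≈ 2.1429.
Reference: AP of size 7 gives K = 13/7 ≈ 1.8571; a fully generic set of size 7 gives K ≈ 4.0000.

|A| = 7, |A + A| = 15, K = 15/7.


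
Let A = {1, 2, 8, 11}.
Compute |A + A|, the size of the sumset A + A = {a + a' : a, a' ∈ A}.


A + A = {a + a' : a, a' ∈ A}; |A| = 4.
General bounds: 2|A| - 1 ≤ |A + A| ≤ |A|(|A|+1)/2, i.e. 7 ≤ |A + A| ≤ 10.
Lower bound 2|A|-1 is attained iff A is an arithmetic progression.
Enumerate sums a + a' for a ≤ a' (symmetric, so this suffices):
a = 1: 1+1=2, 1+2=3, 1+8=9, 1+11=12
a = 2: 2+2=4, 2+8=10, 2+11=13
a = 8: 8+8=16, 8+11=19
a = 11: 11+11=22
Distinct sums: {2, 3, 4, 9, 10, 12, 13, 16, 19, 22}
|A + A| = 10

|A + A| = 10


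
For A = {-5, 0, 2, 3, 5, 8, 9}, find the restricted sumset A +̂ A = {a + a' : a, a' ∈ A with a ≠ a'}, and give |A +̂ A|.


Restricted sumset: A +̂ A = {a + a' : a ∈ A, a' ∈ A, a ≠ a'}.
Equivalently, take A + A and drop any sum 2a that is achievable ONLY as a + a for a ∈ A (i.e. sums representable only with equal summands).
Enumerate pairs (a, a') with a < a' (symmetric, so each unordered pair gives one sum; this covers all a ≠ a'):
  -5 + 0 = -5
  -5 + 2 = -3
  -5 + 3 = -2
  -5 + 5 = 0
  -5 + 8 = 3
  -5 + 9 = 4
  0 + 2 = 2
  0 + 3 = 3
  0 + 5 = 5
  0 + 8 = 8
  0 + 9 = 9
  2 + 3 = 5
  2 + 5 = 7
  2 + 8 = 10
  2 + 9 = 11
  3 + 5 = 8
  3 + 8 = 11
  3 + 9 = 12
  5 + 8 = 13
  5 + 9 = 14
  8 + 9 = 17
Collected distinct sums: {-5, -3, -2, 0, 2, 3, 4, 5, 7, 8, 9, 10, 11, 12, 13, 14, 17}
|A +̂ A| = 17
(Reference bound: |A +̂ A| ≥ 2|A| - 3 for |A| ≥ 2, with |A| = 7 giving ≥ 11.)

|A +̂ A| = 17


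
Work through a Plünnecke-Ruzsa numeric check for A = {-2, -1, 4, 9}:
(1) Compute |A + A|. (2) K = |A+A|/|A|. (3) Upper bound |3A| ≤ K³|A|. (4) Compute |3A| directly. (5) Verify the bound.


|A| = 4.
Step 1: Compute A + A by enumerating all 16 pairs.
A + A = {-4, -3, -2, 2, 3, 7, 8, 13, 18}, so |A + A| = 9.
Step 2: Doubling constant K = |A + A|/|A| = 9/4 = 9/4 ≈ 2.2500.
Step 3: Plünnecke-Ruzsa gives |3A| ≤ K³·|A| = (2.2500)³ · 4 ≈ 45.5625.
Step 4: Compute 3A = A + A + A directly by enumerating all triples (a,b,c) ∈ A³; |3A| = 16.
Step 5: Check 16 ≤ 45.5625? Yes ✓.

K = 9/4, Plünnecke-Ruzsa bound K³|A| ≈ 45.5625, |3A| = 16, inequality holds.


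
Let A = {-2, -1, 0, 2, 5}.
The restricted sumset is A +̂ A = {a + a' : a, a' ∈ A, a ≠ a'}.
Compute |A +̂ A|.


Restricted sumset: A +̂ A = {a + a' : a ∈ A, a' ∈ A, a ≠ a'}.
Equivalently, take A + A and drop any sum 2a that is achievable ONLY as a + a for a ∈ A (i.e. sums representable only with equal summands).
Enumerate pairs (a, a') with a < a' (symmetric, so each unordered pair gives one sum; this covers all a ≠ a'):
  -2 + -1 = -3
  -2 + 0 = -2
  -2 + 2 = 0
  -2 + 5 = 3
  -1 + 0 = -1
  -1 + 2 = 1
  -1 + 5 = 4
  0 + 2 = 2
  0 + 5 = 5
  2 + 5 = 7
Collected distinct sums: {-3, -2, -1, 0, 1, 2, 3, 4, 5, 7}
|A +̂ A| = 10
(Reference bound: |A +̂ A| ≥ 2|A| - 3 for |A| ≥ 2, with |A| = 5 giving ≥ 7.)

|A +̂ A| = 10


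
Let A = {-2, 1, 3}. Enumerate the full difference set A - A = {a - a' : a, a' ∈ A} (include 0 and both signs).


A - A = {a - a' : a, a' ∈ A}.
Compute a - a' for each ordered pair (a, a'):
a = -2: -2--2=0, -2-1=-3, -2-3=-5
a = 1: 1--2=3, 1-1=0, 1-3=-2
a = 3: 3--2=5, 3-1=2, 3-3=0
Collecting distinct values (and noting 0 appears from a-a):
A - A = {-5, -3, -2, 0, 2, 3, 5}
|A - A| = 7

A - A = {-5, -3, -2, 0, 2, 3, 5}


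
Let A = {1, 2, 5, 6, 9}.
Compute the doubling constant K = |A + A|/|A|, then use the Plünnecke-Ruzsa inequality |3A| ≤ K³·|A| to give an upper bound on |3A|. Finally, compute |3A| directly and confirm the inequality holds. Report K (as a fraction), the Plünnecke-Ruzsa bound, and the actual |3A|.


|A| = 5.
Step 1: Compute A + A by enumerating all 25 pairs.
A + A = {2, 3, 4, 6, 7, 8, 10, 11, 12, 14, 15, 18}, so |A + A| = 12.
Step 2: Doubling constant K = |A + A|/|A| = 12/5 = 12/5 ≈ 2.4000.
Step 3: Plünnecke-Ruzsa gives |3A| ≤ K³·|A| = (2.4000)³ · 5 ≈ 69.1200.
Step 4: Compute 3A = A + A + A directly by enumerating all triples (a,b,c) ∈ A³; |3A| = 22.
Step 5: Check 22 ≤ 69.1200? Yes ✓.

K = 12/5, Plünnecke-Ruzsa bound K³|A| ≈ 69.1200, |3A| = 22, inequality holds.


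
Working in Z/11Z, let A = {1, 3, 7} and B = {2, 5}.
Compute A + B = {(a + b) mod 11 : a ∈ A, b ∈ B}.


Work in Z/11Z: reduce every sum a + b modulo 11.
Enumerate all 6 pairs:
a = 1: 1+2=3, 1+5=6
a = 3: 3+2=5, 3+5=8
a = 7: 7+2=9, 7+5=1
Distinct residues collected: {1, 3, 5, 6, 8, 9}
|A + B| = 6 (out of 11 total residues).

A + B = {1, 3, 5, 6, 8, 9}


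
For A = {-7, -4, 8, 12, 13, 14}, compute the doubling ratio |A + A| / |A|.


|A| = 6.
Compute A + A by enumerating all 36 pairs.
A + A = {-14, -11, -8, 1, 4, 5, 6, 7, 8, 9, 10, 16, 20, 21, 22, 24, 25, 26, 27, 28}, so |A + A| = 20.
K = |A + A| / |A| = 20/6 = 10/3 ≈ 3.3333.
Reference: AP of size 6 gives K = 11/6 ≈ 1.8333; a fully generic set of size 6 gives K ≈ 3.5000.

|A| = 6, |A + A| = 20, K = 20/6 = 10/3.


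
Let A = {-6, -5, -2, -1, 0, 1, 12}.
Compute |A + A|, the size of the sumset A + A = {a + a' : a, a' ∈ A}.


A + A = {a + a' : a, a' ∈ A}; |A| = 7.
General bounds: 2|A| - 1 ≤ |A + A| ≤ |A|(|A|+1)/2, i.e. 13 ≤ |A + A| ≤ 28.
Lower bound 2|A|-1 is attained iff A is an arithmetic progression.
Enumerate sums a + a' for a ≤ a' (symmetric, so this suffices):
a = -6: -6+-6=-12, -6+-5=-11, -6+-2=-8, -6+-1=-7, -6+0=-6, -6+1=-5, -6+12=6
a = -5: -5+-5=-10, -5+-2=-7, -5+-1=-6, -5+0=-5, -5+1=-4, -5+12=7
a = -2: -2+-2=-4, -2+-1=-3, -2+0=-2, -2+1=-1, -2+12=10
a = -1: -1+-1=-2, -1+0=-1, -1+1=0, -1+12=11
a = 0: 0+0=0, 0+1=1, 0+12=12
a = 1: 1+1=2, 1+12=13
a = 12: 12+12=24
Distinct sums: {-12, -11, -10, -8, -7, -6, -5, -4, -3, -2, -1, 0, 1, 2, 6, 7, 10, 11, 12, 13, 24}
|A + A| = 21

|A + A| = 21


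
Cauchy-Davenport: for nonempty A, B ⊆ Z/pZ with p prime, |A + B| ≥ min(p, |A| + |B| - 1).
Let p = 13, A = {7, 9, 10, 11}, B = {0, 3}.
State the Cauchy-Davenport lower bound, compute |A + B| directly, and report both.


Cauchy-Davenport: |A + B| ≥ min(p, |A| + |B| - 1) for A, B nonempty in Z/pZ.
|A| = 4, |B| = 2, p = 13.
CD lower bound = min(13, 4 + 2 - 1) = min(13, 5) = 5.
Compute A + B mod 13 directly:
a = 7: 7+0=7, 7+3=10
a = 9: 9+0=9, 9+3=12
a = 10: 10+0=10, 10+3=0
a = 11: 11+0=11, 11+3=1
A + B = {0, 1, 7, 9, 10, 11, 12}, so |A + B| = 7.
Verify: 7 ≥ 5? Yes ✓.

CD lower bound = 5, actual |A + B| = 7.


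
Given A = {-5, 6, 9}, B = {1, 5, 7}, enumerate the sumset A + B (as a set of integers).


A + B = {a + b : a ∈ A, b ∈ B}.
Enumerate all |A|·|B| = 3·3 = 9 pairs (a, b) and collect distinct sums.
a = -5: -5+1=-4, -5+5=0, -5+7=2
a = 6: 6+1=7, 6+5=11, 6+7=13
a = 9: 9+1=10, 9+5=14, 9+7=16
Collecting distinct sums: A + B = {-4, 0, 2, 7, 10, 11, 13, 14, 16}
|A + B| = 9

A + B = {-4, 0, 2, 7, 10, 11, 13, 14, 16}


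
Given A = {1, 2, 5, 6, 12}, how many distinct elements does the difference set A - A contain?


A - A = {a - a' : a, a' ∈ A}; |A| = 5.
Bounds: 2|A|-1 ≤ |A - A| ≤ |A|² - |A| + 1, i.e. 9 ≤ |A - A| ≤ 21.
Note: 0 ∈ A - A always (from a - a). The set is symmetric: if d ∈ A - A then -d ∈ A - A.
Enumerate nonzero differences d = a - a' with a > a' (then include -d):
Positive differences: {1, 3, 4, 5, 6, 7, 10, 11}
Full difference set: {0} ∪ (positive diffs) ∪ (negative diffs).
|A - A| = 1 + 2·8 = 17 (matches direct enumeration: 17).

|A - A| = 17


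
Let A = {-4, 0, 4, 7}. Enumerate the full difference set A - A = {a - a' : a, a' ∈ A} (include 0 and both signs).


A - A = {a - a' : a, a' ∈ A}.
Compute a - a' for each ordered pair (a, a'):
a = -4: -4--4=0, -4-0=-4, -4-4=-8, -4-7=-11
a = 0: 0--4=4, 0-0=0, 0-4=-4, 0-7=-7
a = 4: 4--4=8, 4-0=4, 4-4=0, 4-7=-3
a = 7: 7--4=11, 7-0=7, 7-4=3, 7-7=0
Collecting distinct values (and noting 0 appears from a-a):
A - A = {-11, -8, -7, -4, -3, 0, 3, 4, 7, 8, 11}
|A - A| = 11

A - A = {-11, -8, -7, -4, -3, 0, 3, 4, 7, 8, 11}


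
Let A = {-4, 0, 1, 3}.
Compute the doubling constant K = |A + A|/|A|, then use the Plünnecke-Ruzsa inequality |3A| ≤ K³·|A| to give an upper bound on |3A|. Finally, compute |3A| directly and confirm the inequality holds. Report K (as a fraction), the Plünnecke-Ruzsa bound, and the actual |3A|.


|A| = 4.
Step 1: Compute A + A by enumerating all 16 pairs.
A + A = {-8, -4, -3, -1, 0, 1, 2, 3, 4, 6}, so |A + A| = 10.
Step 2: Doubling constant K = |A + A|/|A| = 10/4 = 10/4 ≈ 2.5000.
Step 3: Plünnecke-Ruzsa gives |3A| ≤ K³·|A| = (2.5000)³ · 4 ≈ 62.5000.
Step 4: Compute 3A = A + A + A directly by enumerating all triples (a,b,c) ∈ A³; |3A| = 17.
Step 5: Check 17 ≤ 62.5000? Yes ✓.

K = 10/4, Plünnecke-Ruzsa bound K³|A| ≈ 62.5000, |3A| = 17, inequality holds.


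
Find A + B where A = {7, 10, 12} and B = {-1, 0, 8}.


A + B = {a + b : a ∈ A, b ∈ B}.
Enumerate all |A|·|B| = 3·3 = 9 pairs (a, b) and collect distinct sums.
a = 7: 7+-1=6, 7+0=7, 7+8=15
a = 10: 10+-1=9, 10+0=10, 10+8=18
a = 12: 12+-1=11, 12+0=12, 12+8=20
Collecting distinct sums: A + B = {6, 7, 9, 10, 11, 12, 15, 18, 20}
|A + B| = 9

A + B = {6, 7, 9, 10, 11, 12, 15, 18, 20}


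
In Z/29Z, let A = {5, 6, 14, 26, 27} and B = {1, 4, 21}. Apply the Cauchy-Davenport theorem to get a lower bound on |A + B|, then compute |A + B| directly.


Cauchy-Davenport: |A + B| ≥ min(p, |A| + |B| - 1) for A, B nonempty in Z/pZ.
|A| = 5, |B| = 3, p = 29.
CD lower bound = min(29, 5 + 3 - 1) = min(29, 7) = 7.
Compute A + B mod 29 directly:
a = 5: 5+1=6, 5+4=9, 5+21=26
a = 6: 6+1=7, 6+4=10, 6+21=27
a = 14: 14+1=15, 14+4=18, 14+21=6
a = 26: 26+1=27, 26+4=1, 26+21=18
a = 27: 27+1=28, 27+4=2, 27+21=19
A + B = {1, 2, 6, 7, 9, 10, 15, 18, 19, 26, 27, 28}, so |A + B| = 12.
Verify: 12 ≥ 7? Yes ✓.

CD lower bound = 7, actual |A + B| = 12.


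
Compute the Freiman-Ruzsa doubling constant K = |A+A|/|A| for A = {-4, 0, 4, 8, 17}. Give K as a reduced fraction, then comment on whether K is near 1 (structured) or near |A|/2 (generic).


|A| = 5.
Compute A + A by enumerating all 25 pairs.
A + A = {-8, -4, 0, 4, 8, 12, 13, 16, 17, 21, 25, 34}, so |A + A| = 12.
K = |A + A| / |A| = 12/5 (already in lowest terms) ≈ 2.4000.
Reference: AP of size 5 gives K = 9/5 ≈ 1.8000; a fully generic set of size 5 gives K ≈ 3.0000.

|A| = 5, |A + A| = 12, K = 12/5.


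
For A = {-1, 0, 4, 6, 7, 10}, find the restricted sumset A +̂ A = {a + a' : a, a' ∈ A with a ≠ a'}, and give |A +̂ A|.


Restricted sumset: A +̂ A = {a + a' : a ∈ A, a' ∈ A, a ≠ a'}.
Equivalently, take A + A and drop any sum 2a that is achievable ONLY as a + a for a ∈ A (i.e. sums representable only with equal summands).
Enumerate pairs (a, a') with a < a' (symmetric, so each unordered pair gives one sum; this covers all a ≠ a'):
  -1 + 0 = -1
  -1 + 4 = 3
  -1 + 6 = 5
  -1 + 7 = 6
  -1 + 10 = 9
  0 + 4 = 4
  0 + 6 = 6
  0 + 7 = 7
  0 + 10 = 10
  4 + 6 = 10
  4 + 7 = 11
  4 + 10 = 14
  6 + 7 = 13
  6 + 10 = 16
  7 + 10 = 17
Collected distinct sums: {-1, 3, 4, 5, 6, 7, 9, 10, 11, 13, 14, 16, 17}
|A +̂ A| = 13
(Reference bound: |A +̂ A| ≥ 2|A| - 3 for |A| ≥ 2, with |A| = 6 giving ≥ 9.)

|A +̂ A| = 13
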